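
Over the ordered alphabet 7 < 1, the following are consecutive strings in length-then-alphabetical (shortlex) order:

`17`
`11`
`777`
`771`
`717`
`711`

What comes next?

177

Treat 711 as a base-2 numeral over the given alphabet and add one, carrying through any trailing 1's.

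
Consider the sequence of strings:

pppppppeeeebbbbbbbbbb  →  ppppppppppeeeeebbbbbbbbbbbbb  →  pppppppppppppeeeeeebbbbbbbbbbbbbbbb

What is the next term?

ppppppppppppppppeeeeeeebbbbbbbbbbbbbbbbbbb

Term n consists of 3n-2 p's, followed by n+1 e's, followed by 3n+1 b's, where the shown terms are n = 3, 4, 5.
At n = 6 the blocks have lengths 16, 7, 19.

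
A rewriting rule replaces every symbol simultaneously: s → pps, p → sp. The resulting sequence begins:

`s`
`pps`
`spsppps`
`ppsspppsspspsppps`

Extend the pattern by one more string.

Applying the rule to each of the 17 symbols of ppsspppsspspsppps gives the pieces sp sp pps pps sp sp sp pps pps sp pps sp pps sp sp sp pps, which concatenate to the answer.

spspppsppsspspspppsppsspppsspppsspspsppps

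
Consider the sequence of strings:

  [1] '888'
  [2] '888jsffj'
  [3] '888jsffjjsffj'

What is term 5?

888jsffjjsffjjsffjjsffj

The strings grow by a fixed suffix jsffj each time.
From 888jsffjjsffj, 2 further steps: 888jsffjjsffj → 888jsffjjsffjjsffj → (answer).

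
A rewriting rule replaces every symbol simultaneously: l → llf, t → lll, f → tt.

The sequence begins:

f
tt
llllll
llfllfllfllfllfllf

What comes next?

llfllfttllfllfttllfllfttllfllfttllfllfttllfllftt

Replace each of the 18 characters of llfllfllfllfllfllf in place — llf llf tt llf llf tt llf llf tt llf llf tt llf llf tt llf llf tt — and concatenate.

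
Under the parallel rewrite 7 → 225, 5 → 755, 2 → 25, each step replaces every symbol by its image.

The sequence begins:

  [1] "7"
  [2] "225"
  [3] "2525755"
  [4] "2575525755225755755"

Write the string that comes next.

25755225755755257552257557552525755225755755225755755

φ(2575525755225755755) expands symbol-by-symbol to 25 755 225 755 755 25 755 225 755 755 25 25 755 225 755 755 225 755 755; joining the 19 pieces gives the next term.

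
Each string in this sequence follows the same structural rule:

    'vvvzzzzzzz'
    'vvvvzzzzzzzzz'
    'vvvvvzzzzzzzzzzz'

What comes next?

Each string has the form v^{n} z^{2n+1}, where the shown terms are n = 3, 4, 5.
At n = 6 the blocks have lengths 6, 13.

vvvvvvzzzzzzzzzzzzz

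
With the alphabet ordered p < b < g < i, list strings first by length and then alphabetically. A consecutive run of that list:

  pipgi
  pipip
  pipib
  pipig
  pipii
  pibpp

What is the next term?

Find the rightmost character of pibpp below i, bump it to the next letter, and reset everything to its right to p.

pibpb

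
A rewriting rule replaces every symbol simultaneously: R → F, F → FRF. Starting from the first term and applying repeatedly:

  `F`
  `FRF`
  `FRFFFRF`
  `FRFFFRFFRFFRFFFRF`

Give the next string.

FRFFFRFFRFFRFFFRFFRFFFRFFRFFFRFFRFFRFFFRF

Replace each of the 17 characters of FRFFFRFFRFFRFFFRF in place — FRF F FRF FRF FRF F FRF FRF F FRF FRF F FRF FRF FRF F FRF — and concatenate.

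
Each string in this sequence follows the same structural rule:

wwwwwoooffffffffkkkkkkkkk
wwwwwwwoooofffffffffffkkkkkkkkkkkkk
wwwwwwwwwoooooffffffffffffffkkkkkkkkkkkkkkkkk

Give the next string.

Reading off run lengths: w runs 5, 7, 9; o runs 3, 4, 5; f runs 8, 11, 14; k runs 9, 13, 17 — each is linear in n, where the shown terms are n = 2, 3, 4.
For the next term, n = 5, so the run lengths are 11, 6, 17, 21.

wwwwwwwwwwwoooooofffffffffffffffffkkkkkkkkkkkkkkkkkkkkk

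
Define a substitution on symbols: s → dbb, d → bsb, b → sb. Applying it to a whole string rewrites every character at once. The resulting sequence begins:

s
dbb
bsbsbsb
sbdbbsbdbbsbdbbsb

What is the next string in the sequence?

Rewriting the 17 symbols of sbdbbsbdbbsbdbbsb one by one yields dbb sb bsb sb sb dbb sb bsb sb sb dbb sb bsb sb sb dbb sb; concatenated:

dbbsbbsbsbsbdbbsbbsbsbsbdbbsbbsbsbsbdbbsb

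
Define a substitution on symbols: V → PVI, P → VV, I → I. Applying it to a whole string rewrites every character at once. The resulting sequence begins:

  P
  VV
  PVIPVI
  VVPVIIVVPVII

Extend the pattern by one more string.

Apply φ to VVPVIIVVPVII symbol by symbol: V→PVI, V→PVI, P→VV, V→PVI, I→I, I→I, V→PVI, V→PVI, P→VV, V→PVI, I→I, I→I; joined: PVI PVI VV PVI I I PVI PVI VV PVI I I.

PVIPVIVVPVIIIPVIPVIVVPVIII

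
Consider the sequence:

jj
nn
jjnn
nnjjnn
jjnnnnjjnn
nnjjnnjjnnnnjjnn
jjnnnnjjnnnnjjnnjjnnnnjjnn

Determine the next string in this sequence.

nnjjnnjjnnnnjjnnjjnnnnjjnnnnjjnnjjnnnnjjnn

This is a Fibonacci-style word recurrence s(k) = s(k−2)·s(k−1): e.g. jj·nn = jjnn.
Continuing: nnjjnnjjnnnnjjnn · jjnnnnjjnnnnjjnnjjnnnnjjnn gives term 8.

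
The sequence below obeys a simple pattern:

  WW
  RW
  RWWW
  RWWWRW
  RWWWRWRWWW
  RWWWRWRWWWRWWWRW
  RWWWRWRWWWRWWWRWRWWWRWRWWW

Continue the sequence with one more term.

From term 3 onward, concatenate the last term with the second-to-last: RW·WW = RWWW, RWWW·RW = RWWWRW, …
The next term joins RWWWRWRWWWRWWWRWRWWWRWRWWW and RWWWRWRWWWRWWWRW.

RWWWRWRWWWRWWWRWRWWWRWRWWWRWWWRWRWWWRWWWRW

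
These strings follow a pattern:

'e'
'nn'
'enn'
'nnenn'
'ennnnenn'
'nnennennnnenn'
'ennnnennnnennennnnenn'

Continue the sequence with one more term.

nnennennnnennennnnennnnennennnnenn

This is a Fibonacci-style word recurrence s(k) = s(k−2)·s(k−1): e.g. e·nn = enn.
So term 8 is nnennennnnenn·ennnnennnnennennnnenn.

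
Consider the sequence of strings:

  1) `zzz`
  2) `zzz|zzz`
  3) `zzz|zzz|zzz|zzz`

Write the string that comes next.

Every step duplicates the string with '|' between the halves.
Doubling zzz|zzz|zzz|zzz with '|' between the halves:

zzz|zzz|zzz|zzz|zzz|zzz|zzz|zzz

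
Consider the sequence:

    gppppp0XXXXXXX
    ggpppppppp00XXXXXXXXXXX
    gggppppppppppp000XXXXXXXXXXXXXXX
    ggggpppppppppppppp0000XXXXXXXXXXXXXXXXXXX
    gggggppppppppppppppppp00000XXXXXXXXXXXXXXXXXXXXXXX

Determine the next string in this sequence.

Reading off run lengths: g runs 1, 2, 3, 4, 5; p runs 5, 8, 11, 14, 17; 0 runs 1, 2, 3, 4, 5; X runs 7, 11, 15, 19, 23 — each is linear in n (n = 1, 2, …).
For the next term, n = 6, so the run lengths are 6, 20, 6, 27.

ggggggpppppppppppppppppppp000000XXXXXXXXXXXXXXXXXXXXXXXXXXX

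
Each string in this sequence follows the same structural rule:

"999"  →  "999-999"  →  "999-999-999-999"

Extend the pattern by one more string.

Each string is two copies of the previous one joined by '-'.
Doubling 999-999-999-999 with '-' between the halves:

999-999-999-999-999-999-999-999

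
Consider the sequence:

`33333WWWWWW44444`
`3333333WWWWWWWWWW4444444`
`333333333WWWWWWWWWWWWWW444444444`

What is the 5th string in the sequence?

Reading off run lengths: 3 runs 5, 7, 9; W runs 6, 10, 14; 4 runs 5, 7, 9 — each is linear in n, where the shown terms are n = 2, 3, 4.
At n = 6 the blocks have lengths 13, 22, 13.

3333333333333WWWWWWWWWWWWWWWWWWWWWW4444444444444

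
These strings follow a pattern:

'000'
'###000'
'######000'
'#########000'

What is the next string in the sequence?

Each term is the previous one with ### prepended.
One more step from #########000 gives the answer.

############000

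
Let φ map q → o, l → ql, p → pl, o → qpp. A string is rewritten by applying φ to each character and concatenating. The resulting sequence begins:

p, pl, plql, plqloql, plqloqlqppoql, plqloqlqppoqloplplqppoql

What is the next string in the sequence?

Applying the rule to each of the 24 symbols of plqloqlqppoqloplplqppoql gives the pieces pl ql o ql qpp o ql o pl pl qpp o ql qpp pl ql pl ql o pl pl qpp o ql, which concatenate to the answer.

plqloqlqppoqloplplqppoqlqppplqlplqloplplqppoql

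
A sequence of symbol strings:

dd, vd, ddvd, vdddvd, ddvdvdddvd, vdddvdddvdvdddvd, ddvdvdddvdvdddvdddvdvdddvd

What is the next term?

Each term (from the third on) is the two preceding terms concatenated in order: term 3 = dd·vd = ddvd.
The next term joins vdddvdddvdvdddvd and ddvdvdddvdvdddvdddvdvdddvd.

vdddvdddvdvdddvdddvdvdddvdvdddvdddvdvdddvd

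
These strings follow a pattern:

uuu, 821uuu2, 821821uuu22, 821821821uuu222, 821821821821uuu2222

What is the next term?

s(k+1) = 821·s(k)·2, so each term gains 821 as a prefix and 2 as a suffix.
One more step from 821821821821uuu2222 gives the answer.

821821821821821uuu22222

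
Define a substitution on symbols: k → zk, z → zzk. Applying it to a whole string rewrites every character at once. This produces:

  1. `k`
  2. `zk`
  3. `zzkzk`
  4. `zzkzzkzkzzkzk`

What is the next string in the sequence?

Rewriting the 13 symbols of zzkzzkzkzzkzk one by one yields zzk zzk zk zzk zzk zk zzk zk zzk zzk zk zzk zk; concatenated:

zzkzzkzkzzkzzkzkzzkzkzzkzzkzkzzkzk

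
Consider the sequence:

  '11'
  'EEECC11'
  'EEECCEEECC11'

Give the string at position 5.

Each term is the previous one with EEECC prepended.
From EEECCEEECC11, 2 further steps: EEECCEEECC11 → EEECCEEECCEEECC11 → (answer).

EEECCEEECCEEECCEEECC11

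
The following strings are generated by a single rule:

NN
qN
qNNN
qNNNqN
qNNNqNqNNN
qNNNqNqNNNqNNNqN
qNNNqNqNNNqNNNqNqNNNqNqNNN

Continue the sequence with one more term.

Each term (from the third on) is the previous term followed by the one before it: term 3 = qN·NN = qNNN.
Continuing: qNNNqNqNNNqNNNqNqNNNqNqNNN · qNNNqNqNNNqNNNqN gives term 8.

qNNNqNqNNNqNNNqNqNNNqNqNNNqNNNqNqNNNqNNNqN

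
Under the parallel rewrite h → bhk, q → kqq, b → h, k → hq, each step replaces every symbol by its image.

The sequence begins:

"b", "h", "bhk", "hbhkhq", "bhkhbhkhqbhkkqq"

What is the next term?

Rewriting the 15 symbols of bhkhbhkhqbhkkqq one by one yields h bhk hq bhk h bhk hq bhk kqq h bhk hq hq kqq kqq; concatenated:

hbhkhqbhkhbhkhqbhkkqqhbhkhqhqkqqkqq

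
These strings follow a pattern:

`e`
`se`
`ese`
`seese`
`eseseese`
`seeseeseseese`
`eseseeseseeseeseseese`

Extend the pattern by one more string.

From term 3 onward, concatenate the second-to-last term with the last: e·se = ese, se·ese = seese, …
Continuing: seeseeseseese · eseseeseseeseeseseese gives term 8.

seeseeseseeseeseseeseseeseeseseese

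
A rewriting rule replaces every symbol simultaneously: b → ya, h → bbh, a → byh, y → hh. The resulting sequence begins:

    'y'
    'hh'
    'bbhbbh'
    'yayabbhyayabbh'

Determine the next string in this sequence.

hhbyhhhbyhyayabbhhhbyhhhbyhyayabbh

Replace each of the 14 characters of yayabbhyayabbh in place — hh byh hh byh ya ya bbh hh byh hh byh ya ya bbh — and concatenate.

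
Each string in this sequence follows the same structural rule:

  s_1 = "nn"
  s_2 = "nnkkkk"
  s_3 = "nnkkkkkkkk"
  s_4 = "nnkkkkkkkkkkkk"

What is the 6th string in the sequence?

nnkkkkkkkkkkkkkkkkkkkk

The strings grow by a fixed suffix kkkk each time.
From nnkkkkkkkkkkkk, 2 further steps: nnkkkkkkkkkkkk → nnkkkkkkkkkkkkkkkk → (answer).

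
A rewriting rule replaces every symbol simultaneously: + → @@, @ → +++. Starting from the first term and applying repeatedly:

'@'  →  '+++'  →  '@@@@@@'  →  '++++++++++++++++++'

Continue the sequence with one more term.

Replace each of the 18 characters of ++++++++++++++++++ in place — @@ @@ @@ @@ @@ @@ @@ @@ @@ @@ @@ @@ @@ @@ @@ @@ @@ @@ — and concatenate.

@@@@@@@@@@@@@@@@@@@@@@@@@@@@@@@@@@@@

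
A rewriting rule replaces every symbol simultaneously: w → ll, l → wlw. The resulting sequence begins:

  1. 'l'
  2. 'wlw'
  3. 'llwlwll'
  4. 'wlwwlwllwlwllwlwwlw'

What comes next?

Rewriting the 19 symbols of wlwwlwllwlwllwlwwlw one by one yields ll wlw ll ll wlw ll wlw wlw ll wlw ll wlw wlw ll wlw ll ll wlw ll; concatenated:

llwlwllllwlwllwlwwlwllwlwllwlwwlwllwlwllllwlwll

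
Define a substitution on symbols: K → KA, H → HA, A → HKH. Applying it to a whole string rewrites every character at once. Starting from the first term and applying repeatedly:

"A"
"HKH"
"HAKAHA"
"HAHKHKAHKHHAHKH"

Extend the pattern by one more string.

Replace each of the 15 characters of HAHKHKAHKHHAHKH in place — HA HKH HA KA HA KA HKH HA KA HA HA HKH HA KA HA — and concatenate.

HAHKHHAKAHAKAHKHHAKAHAHAHKHHAKAHA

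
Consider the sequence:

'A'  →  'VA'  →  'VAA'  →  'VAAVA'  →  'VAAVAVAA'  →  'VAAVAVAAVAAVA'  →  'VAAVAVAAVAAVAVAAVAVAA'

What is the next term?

VAAVAVAAVAAVAVAAVAVAAVAAVAVAAVAAVA

Each term (from the third on) is the previous term followed by the one before it: term 3 = VA·A = VAA.
The next term joins VAAVAVAAVAAVAVAAVAVAA and VAAVAVAAVAAVA.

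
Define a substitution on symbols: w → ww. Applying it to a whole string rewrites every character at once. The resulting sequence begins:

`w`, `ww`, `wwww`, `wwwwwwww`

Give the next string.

wwwwwwwwwwwwwwww

Rewriting each symbol of wwwwwwww: w→ww, w→ww, w→ww, w→ww, w→ww, w→ww, w→ww, w→ww, which concatenates to ww ww ww ww ww ww ww ww.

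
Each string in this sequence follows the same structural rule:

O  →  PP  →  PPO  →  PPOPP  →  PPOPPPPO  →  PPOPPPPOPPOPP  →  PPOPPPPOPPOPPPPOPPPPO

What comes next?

Each term (from the third on) is the previous term followed by the one before it: term 3 = PP·O = PPO.
So term 8 is PPOPPPPOPPOPPPPOPPPPO·PPOPPPPOPPOPP.

PPOPPPPOPPOPPPPOPPPPOPPOPPPPOPPOPP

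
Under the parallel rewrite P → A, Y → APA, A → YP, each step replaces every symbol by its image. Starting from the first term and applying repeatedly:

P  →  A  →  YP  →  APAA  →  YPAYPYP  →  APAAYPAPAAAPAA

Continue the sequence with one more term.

Replace each of the 14 characters of APAAYPAPAAAPAA in place — YP A YP YP APA A YP A YP YP YP A YP YP — and concatenate.

YPAYPYPAPAAYPAYPYPYPAYPYP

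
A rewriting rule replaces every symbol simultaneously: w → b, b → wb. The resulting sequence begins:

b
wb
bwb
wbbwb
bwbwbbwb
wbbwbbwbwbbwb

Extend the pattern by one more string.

Replace each of the 13 characters of wbbwbbwbwbbwb in place — b wb wb b wb wb b wb b wb wb b wb — and concatenate.

bwbwbbwbwbbwbbwbwbbwb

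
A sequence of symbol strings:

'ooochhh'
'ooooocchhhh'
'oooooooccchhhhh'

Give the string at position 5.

Term n consists of 2n+1 o's, followed by n c's, followed by n+2 h's (n = 1, 2, …).
At n = 5 the blocks have lengths 11, 5, 7.

oooooooooooccccchhhhhhh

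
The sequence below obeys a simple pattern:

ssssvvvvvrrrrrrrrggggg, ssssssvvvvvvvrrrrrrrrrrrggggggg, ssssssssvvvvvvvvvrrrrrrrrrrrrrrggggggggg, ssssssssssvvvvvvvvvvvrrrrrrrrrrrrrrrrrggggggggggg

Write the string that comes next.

Term n consists of 2n-2 s's, followed by 2n-1 v's, followed by 3n-1 r's, followed by 2n-1 g's, where the shown terms are n = 3, 4, 5, 6.
For the next term, n = 7, so the run lengths are 12, 13, 20, 13.

ssssssssssssvvvvvvvvvvvvvrrrrrrrrrrrrrrrrrrrrggggggggggggg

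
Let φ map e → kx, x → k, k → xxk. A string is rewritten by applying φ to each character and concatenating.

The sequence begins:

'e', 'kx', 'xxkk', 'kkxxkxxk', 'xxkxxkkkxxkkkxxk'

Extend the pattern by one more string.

Rewriting the 16 symbols of xxkxxkkkxxkkkxxk one by one yields k k xxk k k xxk xxk xxk k k xxk xxk xxk k k xxk; concatenated:

kkxxkkkxxkxxkxxkkkxxkxxkxxkkkxxk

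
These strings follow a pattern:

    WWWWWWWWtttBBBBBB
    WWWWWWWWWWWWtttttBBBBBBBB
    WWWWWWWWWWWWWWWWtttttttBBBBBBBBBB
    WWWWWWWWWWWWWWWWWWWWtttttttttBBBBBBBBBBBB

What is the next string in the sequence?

WWWWWWWWWWWWWWWWWWWWWWWWtttttttttttBBBBBBBBBBBBBB

Reading off run lengths: W runs 8, 12, 16, 20; t runs 3, 5, 7, 9; B runs 6, 8, 10, 12 — each is linear in n, where the shown terms are n = 2, 3, 4, 5.
At n = 6 the blocks have lengths 24, 11, 14.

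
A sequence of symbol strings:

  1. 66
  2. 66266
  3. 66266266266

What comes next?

66266266266266266266266

Every step duplicates the string with '2' between the halves.
One more doubling of 66266266266 gives the answer.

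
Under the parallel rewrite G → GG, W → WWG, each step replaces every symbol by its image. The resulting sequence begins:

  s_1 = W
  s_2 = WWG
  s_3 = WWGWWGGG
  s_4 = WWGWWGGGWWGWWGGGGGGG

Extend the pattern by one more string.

Rewriting the 20 symbols of WWGWWGGGWWGWWGGGGGGG one by one yields WWG WWG GG WWG WWG GG GG GG WWG WWG GG WWG WWG GG GG GG GG GG GG GG; concatenated:

WWGWWGGGWWGWWGGGGGGGWWGWWGGGWWGWWGGGGGGGGGGGGGGG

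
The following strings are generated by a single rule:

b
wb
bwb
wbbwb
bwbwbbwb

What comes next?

wbbwbbwbwbbwb

Each term (from the third on) is the two preceding terms concatenated in order: term 3 = b·wb = bwb.
So term 6 is wbbwb·bwbwbbwb.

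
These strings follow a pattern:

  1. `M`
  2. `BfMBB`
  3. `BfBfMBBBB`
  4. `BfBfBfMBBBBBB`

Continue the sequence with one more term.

Every step adds Bf to the front and BB to the end of the previous string.
One more step from BfBfBfMBBBBBB gives the answer.

BfBfBfBfMBBBBBBBB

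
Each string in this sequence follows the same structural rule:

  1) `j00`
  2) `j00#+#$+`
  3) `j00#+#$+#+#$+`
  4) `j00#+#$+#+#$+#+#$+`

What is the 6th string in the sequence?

Every step adds #+#$+ to the end: s(k+1) = s(k)·#+#$+.
From j00#+#$+#+#$+#+#$+, 2 further steps: j00#+#$+#+#$+#+#$+ → j00#+#$+#+#$+#+#$+#+#$+ → (answer).

j00#+#$+#+#$+#+#$+#+#$+#+#$+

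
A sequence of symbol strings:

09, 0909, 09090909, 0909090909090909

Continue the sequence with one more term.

09090909090909090909090909090909

Every step duplicates the string.
So the next term is two copies of 0909090909090909.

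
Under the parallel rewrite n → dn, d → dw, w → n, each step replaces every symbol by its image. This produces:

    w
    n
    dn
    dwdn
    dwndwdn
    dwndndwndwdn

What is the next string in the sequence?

dwndndwdndwndndwndwdn

Apply φ to dwndndwndwdn symbol by symbol: d→dw, w→n, n→dn, d→dw, n→dn, d→dw, w→n, n→dn, d→dw, w→n, d→dw, n→dn; joined: dw n dn dw dn dw n dn dw n dw dn.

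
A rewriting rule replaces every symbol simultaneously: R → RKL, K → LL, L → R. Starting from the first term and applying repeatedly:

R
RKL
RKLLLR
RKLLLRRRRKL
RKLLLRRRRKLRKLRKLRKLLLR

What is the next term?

Rewriting the 23 symbols of RKLLLRRRRKLRKLRKLRKLLLR one by one yields RKL LL R R R RKL RKL RKL RKL LL R RKL LL R RKL LL R RKL LL R R R RKL; concatenated:

RKLLLRRRRKLRKLRKLRKLLLRRKLLLRRKLLLRRKLLLRRRRKL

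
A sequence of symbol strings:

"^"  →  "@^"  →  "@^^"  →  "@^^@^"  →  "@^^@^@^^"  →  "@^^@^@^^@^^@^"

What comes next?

Each term (from the third on) is the previous term followed by the one before it: term 3 = @^·^ = @^^.
The next term joins @^^@^@^^@^^@^ and @^^@^@^^.

@^^@^@^^@^^@^@^^@^@^^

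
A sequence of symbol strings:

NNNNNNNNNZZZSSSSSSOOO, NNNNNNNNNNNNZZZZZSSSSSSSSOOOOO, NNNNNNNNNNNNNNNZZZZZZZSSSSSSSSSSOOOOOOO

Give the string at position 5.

NNNNNNNNNNNNNNNNNNNNNZZZZZZZZZZZSSSSSSSSSSSSSSOOOOOOOOOOO

Each string has the form N^{3n+3} Z^{2n-1} S^{2n+2} O^{2n-1}, where the shown terms are n = 2, 3, 4.
For term 5, n = 6, so the run lengths are 21, 11, 14, 11.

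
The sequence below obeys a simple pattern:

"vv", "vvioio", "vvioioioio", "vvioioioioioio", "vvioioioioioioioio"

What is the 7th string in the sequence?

vvioioioioioioioioioioioio

The strings grow by a fixed suffix ioio each time.
From vvioioioioioioioio, 2 further steps: vvioioioioioioioio → vvioioioioioioioioioio → (answer).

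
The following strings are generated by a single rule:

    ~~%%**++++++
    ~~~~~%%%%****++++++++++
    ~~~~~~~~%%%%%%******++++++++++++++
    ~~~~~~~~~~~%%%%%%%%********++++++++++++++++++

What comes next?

Reading off run lengths: ~ runs 2, 5, 8, 11; % runs 2, 4, 6, 8; * runs 2, 4, 6, 8; + runs 6, 10, 14, 18 — each is linear in n (n = 1, 2, …).
Setting n = 5 gives 14, 10, 10, 22 characters in each block.

~~~~~~~~~~~~~~%%%%%%%%%%**********++++++++++++++++++++++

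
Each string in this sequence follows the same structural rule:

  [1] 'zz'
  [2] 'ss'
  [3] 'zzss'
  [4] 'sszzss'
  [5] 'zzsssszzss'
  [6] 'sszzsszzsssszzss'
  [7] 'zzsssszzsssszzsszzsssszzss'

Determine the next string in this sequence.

sszzsszzsssszzsszzsssszzsssszzsszzsssszzss

Each term (from the third on) is the two preceding terms concatenated in order: term 3 = zz·ss = zzss.
The next term joins sszzsszzsssszzss and zzsssszzsssszzsszzsssszzss.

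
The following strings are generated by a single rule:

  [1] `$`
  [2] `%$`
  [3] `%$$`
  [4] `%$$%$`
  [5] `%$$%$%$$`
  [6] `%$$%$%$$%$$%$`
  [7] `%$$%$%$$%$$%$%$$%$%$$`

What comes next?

From term 3 onward, concatenate the last term with the second-to-last: %$·$ = %$$, %$$·%$ = %$$%$, …
Continuing: %$$%$%$$%$$%$%$$%$%$$ · %$$%$%$$%$$%$ gives term 8.

%$$%$%$$%$$%$%$$%$%$$%$$%$%$$%$$%$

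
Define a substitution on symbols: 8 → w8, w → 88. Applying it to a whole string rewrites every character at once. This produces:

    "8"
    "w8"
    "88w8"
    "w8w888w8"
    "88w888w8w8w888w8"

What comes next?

w8w888w8w8w888w888w888w8w8w888w8

Applying the rule to each of the 16 symbols of 88w888w8w8w888w8 gives the pieces w8 w8 88 w8 w8 w8 88 w8 88 w8 88 w8 w8 w8 88 w8, which concatenate to the answer.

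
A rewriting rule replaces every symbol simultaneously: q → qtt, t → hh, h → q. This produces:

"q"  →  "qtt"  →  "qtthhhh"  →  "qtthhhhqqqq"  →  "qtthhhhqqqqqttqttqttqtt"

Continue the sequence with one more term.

qtthhhhqqqqqttqttqttqttqtthhhhqtthhhhqtthhhhqtthhhh

Applying the rule to each of the 23 symbols of qtthhhhqqqqqttqttqttqtt gives the pieces qtt hh hh q q q q qtt qtt qtt qtt qtt hh hh qtt hh hh qtt hh hh qtt hh hh, which concatenate to the answer.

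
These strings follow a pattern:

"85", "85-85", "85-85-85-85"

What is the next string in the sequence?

Each string is two copies of the previous one joined by '-'.
Doubling 85-85-85-85 with '-' between the halves:

85-85-85-85-85-85-85-85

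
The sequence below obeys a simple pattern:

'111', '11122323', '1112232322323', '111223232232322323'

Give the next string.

The strings grow by a fixed suffix 22323 each time.
One more step from 111223232232322323 gives the answer.

11122323223232232322323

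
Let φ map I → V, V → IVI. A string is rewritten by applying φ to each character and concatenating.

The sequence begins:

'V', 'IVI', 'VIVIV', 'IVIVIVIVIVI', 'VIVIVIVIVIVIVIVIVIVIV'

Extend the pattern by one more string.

Rewriting the 21 symbols of VIVIVIVIVIVIVIVIVIVIV one by one yields IVI V IVI V IVI V IVI V IVI V IVI V IVI V IVI V IVI V IVI V IVI; concatenated:

IVIVIVIVIVIVIVIVIVIVIVIVIVIVIVIVIVIVIVIVIVI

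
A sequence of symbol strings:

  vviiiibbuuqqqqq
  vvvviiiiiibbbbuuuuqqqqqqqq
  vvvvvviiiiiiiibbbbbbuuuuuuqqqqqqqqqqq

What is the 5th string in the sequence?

vvvvvvvvvviiiiiiiiiiiibbbbbbbbbbuuuuuuuuuuqqqqqqqqqqqqqqqqq

Each string has the form v^{2n} i^{2n+2} b^{2n} u^{2n} q^{3n+2} (n = 1, 2, …).
At n = 5 the blocks have lengths 10, 12, 10, 10, 17.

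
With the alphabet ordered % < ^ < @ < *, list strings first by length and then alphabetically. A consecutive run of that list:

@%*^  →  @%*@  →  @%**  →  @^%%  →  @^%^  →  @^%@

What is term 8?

Stepping forward 2 times from @^%@: @^%@ → @^%*, then the target.

@^^%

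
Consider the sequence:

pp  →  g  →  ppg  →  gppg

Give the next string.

From term 3 onward, concatenate the second-to-last term with the last: pp·g = ppg, g·ppg = gppg, …
Continuing: ppg · gppg gives term 5.

ppggppg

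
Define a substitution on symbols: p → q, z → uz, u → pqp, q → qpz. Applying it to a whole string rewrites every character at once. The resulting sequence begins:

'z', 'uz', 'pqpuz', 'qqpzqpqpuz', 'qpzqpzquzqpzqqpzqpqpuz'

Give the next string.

Rewriting the 22 symbols of qpzqpzquzqpzqqpzqpqpuz one by one yields qpz q uz qpz q uz qpz pqp uz qpz q uz qpz qpz q uz qpz q qpz q pqp uz; concatenated:

qpzquzqpzquzqpzpqpuzqpzquzqpzqpzquzqpzqqpzqpqpuz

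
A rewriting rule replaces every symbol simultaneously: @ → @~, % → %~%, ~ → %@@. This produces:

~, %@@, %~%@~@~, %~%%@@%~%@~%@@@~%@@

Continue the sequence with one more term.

Replace each of the 19 characters of %~%%@@%~%@~%@@@~%@@ in place — %~% %@@ %~% %~% @~ @~ %~% %@@ %~% @~ %@@ %~% @~ @~ @~ %@@ %~% @~ @~ — and concatenate.

%~%%@@%~%%~%@~@~%~%%@@%~%@~%@@%~%@~@~@~%@@%~%@~@~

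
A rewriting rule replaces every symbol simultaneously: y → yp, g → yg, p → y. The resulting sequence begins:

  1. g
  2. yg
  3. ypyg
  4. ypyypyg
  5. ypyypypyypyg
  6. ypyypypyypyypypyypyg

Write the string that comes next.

Applying the rule to each of the 20 symbols of ypyypypyypyypypyypyg gives the pieces yp y yp yp y yp y yp yp y yp yp y yp y yp yp y yp yg, which concatenate to the answer.

ypyypypyypyypypyypypyypyypypyypyg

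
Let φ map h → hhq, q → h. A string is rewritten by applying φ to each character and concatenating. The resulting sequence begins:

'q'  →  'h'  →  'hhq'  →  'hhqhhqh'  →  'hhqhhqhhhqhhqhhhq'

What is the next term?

φ(hhqhhqhhhqhhqhhhq) expands symbol-by-symbol to hhq hhq h hhq hhq h hhq hhq hhq h hhq hhq h hhq hhq hhq h; joining the 17 pieces gives the next term.

hhqhhqhhhqhhqhhhqhhqhhqhhhqhhqhhhqhhqhhqh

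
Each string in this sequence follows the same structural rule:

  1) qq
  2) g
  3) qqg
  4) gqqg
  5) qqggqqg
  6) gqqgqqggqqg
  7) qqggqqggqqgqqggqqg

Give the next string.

gqqgqqggqqgqqggqqggqqgqqggqqg

Each term (from the third on) is the two preceding terms concatenated in order: term 3 = qq·g = qqg.
The next term joins gqqgqqggqqg and qqggqqggqqgqqggqqg.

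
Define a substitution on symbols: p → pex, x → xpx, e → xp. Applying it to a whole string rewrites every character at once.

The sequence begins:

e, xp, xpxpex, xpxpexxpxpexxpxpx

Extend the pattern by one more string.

φ(xpxpexxpxpexxpxpx) expands symbol-by-symbol to xpx pex xpx pex xp xpx xpx pex xpx pex xp xpx xpx pex xpx pex xpx; joining the 17 pieces gives the next term.

xpxpexxpxpexxpxpxxpxpexxpxpexxpxpxxpxpexxpxpexxpx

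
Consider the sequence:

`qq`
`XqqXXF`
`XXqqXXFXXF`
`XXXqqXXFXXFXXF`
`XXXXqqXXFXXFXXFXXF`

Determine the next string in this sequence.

XXXXXqqXXFXXFXXFXXFXXF

Each term wraps the previous one in X on the left and XXF on the right.
One more step from XXXXqqXXFXXFXXFXXF gives the answer.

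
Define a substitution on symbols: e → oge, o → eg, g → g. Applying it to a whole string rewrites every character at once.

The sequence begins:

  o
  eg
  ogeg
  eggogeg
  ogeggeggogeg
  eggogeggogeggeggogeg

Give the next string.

ogeggeggogeggeggogeggogeggeggogeg

φ(eggogeggogeggeggogeg) expands symbol-by-symbol to oge g g eg g oge g g eg g oge g g oge g g eg g oge g; joining the 20 pieces gives the next term.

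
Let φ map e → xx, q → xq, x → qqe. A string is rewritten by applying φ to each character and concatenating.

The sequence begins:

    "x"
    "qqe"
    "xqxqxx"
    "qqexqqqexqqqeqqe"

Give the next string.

Rewriting the 16 symbols of qqexqqqexqqqeqqe one by one yields xq xq xx qqe xq xq xq xx qqe xq xq xq xx xq xq xx; concatenated:

xqxqxxqqexqxqxqxxqqexqxqxqxxxqxqxx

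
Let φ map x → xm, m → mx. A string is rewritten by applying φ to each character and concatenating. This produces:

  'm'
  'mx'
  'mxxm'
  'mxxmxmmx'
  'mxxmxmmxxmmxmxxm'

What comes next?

mxxmxmmxxmmxmxxmxmmxmxxmmxxmxmmx

Replace each of the 16 characters of mxxmxmmxxmmxmxxm in place — mx xm xm mx xm mx mx xm xm mx mx xm mx xm xm mx — and concatenate.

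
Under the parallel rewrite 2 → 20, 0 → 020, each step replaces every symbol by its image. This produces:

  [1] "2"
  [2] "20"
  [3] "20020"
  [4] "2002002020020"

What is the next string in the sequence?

φ(2002002020020) expands symbol-by-symbol to 20 020 020 20 020 020 20 020 20 020 020 20 020; joining the 13 pieces gives the next term.

2002002020020020200202002002020020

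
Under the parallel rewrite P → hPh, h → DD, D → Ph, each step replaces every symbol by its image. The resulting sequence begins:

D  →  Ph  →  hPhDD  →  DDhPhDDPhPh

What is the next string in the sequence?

PhPhDDhPhDDPhPhhPhDDhPhDD

Apply φ to DDhPhDDPhPh symbol by symbol: D→Ph, D→Ph, h→DD, P→hPh, h→DD, D→Ph, D→Ph, P→hPh, h→DD, P→hPh, h→DD; joined: Ph Ph DD hPh DD Ph Ph hPh DD hPh DD.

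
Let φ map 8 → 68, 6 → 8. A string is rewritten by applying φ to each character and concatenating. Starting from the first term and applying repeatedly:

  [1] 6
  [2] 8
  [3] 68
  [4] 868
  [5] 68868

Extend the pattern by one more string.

Apply φ to 68868 symbol by symbol: 6→8, 8→68, 8→68, 6→8, 8→68; joined: 8 68 68 8 68.

86868868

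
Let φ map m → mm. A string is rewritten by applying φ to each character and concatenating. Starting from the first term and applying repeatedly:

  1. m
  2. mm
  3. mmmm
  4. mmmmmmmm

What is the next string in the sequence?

Expanding mmmmmmmm: m→mm, m→mm, m→mm, m→mm, m→mm, m→mm, m→mm, m→mm. Concatenated: mm mm mm mm mm mm mm mm.

mmmmmmmmmmmmmmmm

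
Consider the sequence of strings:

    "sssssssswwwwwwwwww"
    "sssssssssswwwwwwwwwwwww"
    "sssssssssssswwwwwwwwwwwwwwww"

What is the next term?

sssssssssssssswwwwwwwwwwwwwwwwwww

Each string has the form s^{2n+2} w^{3n+1}, where the shown terms are n = 3, 4, 5.
At n = 6 the blocks have lengths 14, 19.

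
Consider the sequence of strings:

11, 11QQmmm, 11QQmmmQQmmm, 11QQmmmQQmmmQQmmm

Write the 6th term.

Each term is the previous one with QQmmm appended.
From 11QQmmmQQmmmQQmmm, 2 further steps: 11QQmmmQQmmmQQmmm → 11QQmmmQQmmmQQmmmQQmmm → (answer).

11QQmmmQQmmmQQmmmQQmmmQQmmm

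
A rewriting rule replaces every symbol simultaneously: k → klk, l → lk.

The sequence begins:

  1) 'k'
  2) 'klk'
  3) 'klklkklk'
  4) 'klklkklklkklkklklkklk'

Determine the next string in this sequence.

Rewriting the 21 symbols of klklkklklkklkklklkklk one by one yields klk lk klk lk klk klk lk klk lk klk klk lk klk klk lk klk lk klk klk lk klk; concatenated:

klklkklklkklkklklkklklkklkklklkklkklklkklklkklkklklkklk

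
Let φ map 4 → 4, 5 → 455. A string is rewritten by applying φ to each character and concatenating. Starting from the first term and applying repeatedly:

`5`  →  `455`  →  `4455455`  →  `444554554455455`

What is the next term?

Replace each of the 15 characters of 444554554455455 in place — 4 4 4 455 455 4 455 455 4 4 455 455 4 455 455 — and concatenate.

4444554554455455444554554455455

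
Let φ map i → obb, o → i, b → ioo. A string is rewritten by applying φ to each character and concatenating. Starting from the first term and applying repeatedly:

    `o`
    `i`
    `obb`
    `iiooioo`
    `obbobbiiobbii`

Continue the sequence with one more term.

Rewriting the 13 symbols of obbobbiiobbii one by one yields i ioo ioo i ioo ioo obb obb i ioo ioo obb obb; concatenated:

iiooiooiiooiooobbobbiiooiooobbobb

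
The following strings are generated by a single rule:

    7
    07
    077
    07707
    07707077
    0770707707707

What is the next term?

From term 3 onward, concatenate the last term with the second-to-last: 07·7 = 077, 077·07 = 07707, …
Continuing: 0770707707707 · 07707077 gives term 7.

077070770770707707077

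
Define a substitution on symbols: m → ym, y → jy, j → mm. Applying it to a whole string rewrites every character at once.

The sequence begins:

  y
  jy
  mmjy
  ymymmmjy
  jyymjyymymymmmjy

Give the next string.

Rewriting the 16 symbols of jyymjyymymymmmjy one by one yields mm jy jy ym mm jy jy ym jy ym jy ym ym ym mm jy; concatenated:

mmjyjyymmmjyjyymjyymjyymymymmmjy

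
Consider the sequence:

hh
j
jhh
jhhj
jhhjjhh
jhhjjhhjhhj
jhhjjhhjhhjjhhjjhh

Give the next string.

jhhjjhhjhhjjhhjjhhjhhjjhhjhhj

From term 3 onward, concatenate the last term with the second-to-last: j·hh = jhh, jhh·j = jhhj, …
Continuing: jhhjjhhjhhjjhhjjhh · jhhjjhhjhhj gives term 8.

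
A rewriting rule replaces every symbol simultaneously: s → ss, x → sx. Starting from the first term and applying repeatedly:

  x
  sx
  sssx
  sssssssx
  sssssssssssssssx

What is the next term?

sssssssssssssssssssssssssssssssx

Replace each of the 16 characters of sssssssssssssssx in place — ss ss ss ss ss ss ss ss ss ss ss ss ss ss ss sx — and concatenate.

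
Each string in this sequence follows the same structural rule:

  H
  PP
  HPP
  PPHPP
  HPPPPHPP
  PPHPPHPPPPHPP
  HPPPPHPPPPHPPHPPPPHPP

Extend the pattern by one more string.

Each term (from the third on) is the two preceding terms concatenated in order: term 3 = H·PP = HPP.
The next term joins PPHPPHPPPPHPP and HPPPPHPPPPHPPHPPPPHPP.

PPHPPHPPPPHPPHPPPPHPPPPHPPHPPPPHPP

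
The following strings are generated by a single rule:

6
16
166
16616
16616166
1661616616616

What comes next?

This is a Fibonacci-style word recurrence s(k) = s(k−1)·s(k−2): e.g. 16·6 = 166.
So term 7 is 1661616616616·16616166.

166161661661616616166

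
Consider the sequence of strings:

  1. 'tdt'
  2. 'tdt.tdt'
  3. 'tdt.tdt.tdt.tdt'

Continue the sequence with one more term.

Every step duplicates the string with '.' between the halves.
Doubling tdt.tdt.tdt.tdt with '.' between the halves:

tdt.tdt.tdt.tdt.tdt.tdt.tdt.tdt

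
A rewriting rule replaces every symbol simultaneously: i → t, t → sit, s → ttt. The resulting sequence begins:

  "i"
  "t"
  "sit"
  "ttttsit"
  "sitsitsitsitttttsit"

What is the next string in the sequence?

ttttsitttttsitttttsitttttsitsitsitsitsitttttsit

Replace each of the 19 characters of sitsitsitsitttttsit in place — ttt t sit ttt t sit ttt t sit ttt t sit sit sit sit sit ttt t sit — and concatenate.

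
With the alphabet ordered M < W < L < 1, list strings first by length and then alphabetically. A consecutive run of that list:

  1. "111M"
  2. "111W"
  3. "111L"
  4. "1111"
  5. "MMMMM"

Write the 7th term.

MMMML

Continuing the enumeration 2 steps past MMMMM: MMMMM → MMMMW → (answer).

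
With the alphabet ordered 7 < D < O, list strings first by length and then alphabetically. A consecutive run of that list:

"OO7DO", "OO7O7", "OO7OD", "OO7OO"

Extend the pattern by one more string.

Treat OO7OO as a base-3 numeral over the given alphabet and add one, carrying through any trailing O's.

OOD77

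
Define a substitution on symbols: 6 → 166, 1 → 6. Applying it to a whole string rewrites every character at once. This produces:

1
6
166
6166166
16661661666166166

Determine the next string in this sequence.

Applying the rule to each of the 17 symbols of 16661661666166166 gives the pieces 6 166 166 166 6 166 166 6 166 166 166 6 166 166 6 166 166, which concatenate to the answer.

61661661666166166616616616661661666166166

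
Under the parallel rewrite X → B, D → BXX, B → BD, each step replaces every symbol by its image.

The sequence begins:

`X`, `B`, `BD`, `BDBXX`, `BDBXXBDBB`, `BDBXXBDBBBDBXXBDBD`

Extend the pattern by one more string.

Rewriting the 18 symbols of BDBXXBDBBBDBXXBDBD one by one yields BD BXX BD B B BD BXX BD BD BD BXX BD B B BD BXX BD BXX; concatenated:

BDBXXBDBBBDBXXBDBDBDBXXBDBBBDBXXBDBXX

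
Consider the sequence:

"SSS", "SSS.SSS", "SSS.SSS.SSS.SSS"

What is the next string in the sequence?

Each string is two copies of the previous one joined by '.'.
Doubling SSS.SSS.SSS.SSS with '.' between the halves:

SSS.SSS.SSS.SSS.SSS.SSS.SSS.SSS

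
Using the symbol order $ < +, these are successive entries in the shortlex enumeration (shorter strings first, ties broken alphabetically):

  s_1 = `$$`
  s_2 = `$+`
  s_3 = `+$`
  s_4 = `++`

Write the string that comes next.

$$$

After ++ the length-2 strings are exhausted; the first length-3 string is 3 copies of $.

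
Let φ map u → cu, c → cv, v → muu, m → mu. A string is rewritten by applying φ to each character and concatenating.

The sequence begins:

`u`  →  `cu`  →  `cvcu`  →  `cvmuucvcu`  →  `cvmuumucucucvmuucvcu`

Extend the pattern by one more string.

φ(cvmuumucucucvmuucvcu) expands symbol-by-symbol to cv muu mu cu cu mu cu cv cu cv cu cv muu mu cu cu cv muu cv cu; joining the 20 pieces gives the next term.

cvmuumucucumucucvcucvcucvmuumucucucvmuucvcu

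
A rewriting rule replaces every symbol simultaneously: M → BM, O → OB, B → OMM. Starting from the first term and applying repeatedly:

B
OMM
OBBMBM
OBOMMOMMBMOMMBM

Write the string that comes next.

Applying the rule to each of the 15 symbols of OBOMMOMMBMOMMBM gives the pieces OB OMM OB BM BM OB BM BM OMM BM OB BM BM OMM BM, which concatenate to the answer.

OBOMMOBBMBMOBBMBMOMMBMOBBMBMOMMBM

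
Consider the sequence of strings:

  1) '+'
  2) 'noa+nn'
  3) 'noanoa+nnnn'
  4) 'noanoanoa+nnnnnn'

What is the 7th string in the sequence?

noanoanoanoanoanoa+nnnnnnnnnnnn

Every step adds noa to the front and nn to the end of the previous string.
From noanoanoa+nnnnnn, 3 further steps: noanoanoa+nnnnnn → noanoanoanoa+nnnnnnnn → noanoanoanoanoa+nnnnnnnnnn → (answer).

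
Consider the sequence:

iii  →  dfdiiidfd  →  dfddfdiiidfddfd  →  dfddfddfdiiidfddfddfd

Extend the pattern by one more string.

dfddfddfddfdiiidfddfddfddfd

s(k+1) = dfd·s(k)·dfd, so each term gains dfd as a prefix and dfd as a suffix.
So the next term is dfd·dfddfddfdiiidfddfddfd·dfd.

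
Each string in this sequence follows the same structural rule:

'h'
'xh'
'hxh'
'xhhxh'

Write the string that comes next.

hxhxhhxh

This is a Fibonacci-style word recurrence s(k) = s(k−2)·s(k−1): e.g. h·xh = hxh.
So term 5 is hxh·xhhxh.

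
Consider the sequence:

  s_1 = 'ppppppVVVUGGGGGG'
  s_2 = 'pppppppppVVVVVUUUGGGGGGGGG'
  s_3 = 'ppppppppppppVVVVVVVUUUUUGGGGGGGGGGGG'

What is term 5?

Reading off run lengths: p runs 6, 9, 12; V runs 3, 5, 7; U runs 1, 3, 5; G runs 6, 9, 12 — each is linear in n (n = 1, 2, …).
For term 5, n = 5, so the run lengths are 18, 11, 9, 18.

ppppppppppppppppppVVVVVVVVVVVUUUUUUUUUGGGGGGGGGGGGGGGGGG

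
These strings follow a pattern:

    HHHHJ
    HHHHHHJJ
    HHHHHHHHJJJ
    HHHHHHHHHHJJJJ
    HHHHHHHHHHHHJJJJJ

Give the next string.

Each string has the form H^{2n} J^{n-1}, where the shown terms are n = 2, 3, 4, 5, 6.
Setting n = 7 gives 14, 6 characters in each block.

HHHHHHHHHHHHHHJJJJJJ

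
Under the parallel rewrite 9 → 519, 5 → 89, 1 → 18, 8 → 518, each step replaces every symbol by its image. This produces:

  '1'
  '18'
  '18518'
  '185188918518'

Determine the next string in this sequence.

Expanding 185188918518: 1→18, 8→518, 5→89, 1→18, 8→518, 8→518, 9→519, 1→18, 8→518, 5→89, 1→18, 8→518. Concatenated: 18 518 89 18 518 518 519 18 518 89 18 518.

185188918518518519185188918518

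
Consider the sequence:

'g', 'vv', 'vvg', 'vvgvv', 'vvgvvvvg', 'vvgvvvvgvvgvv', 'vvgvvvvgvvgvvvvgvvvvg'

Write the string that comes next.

This is a Fibonacci-style word recurrence s(k) = s(k−1)·s(k−2): e.g. vv·g = vvg.
So term 8 is vvgvvvvgvvgvvvvgvvvvg·vvgvvvvgvvgvv.

vvgvvvvgvvgvvvvgvvvvgvvgvvvvgvvgvv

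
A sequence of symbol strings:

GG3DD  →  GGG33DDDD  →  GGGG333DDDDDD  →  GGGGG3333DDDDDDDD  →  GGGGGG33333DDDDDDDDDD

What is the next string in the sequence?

The n-th term is n+1 G's then n 3's then 2n D's (n = 1, 2, …).
Setting n = 6 gives 7, 6, 12 characters in each block.

GGGGGGG333333DDDDDDDDDDDD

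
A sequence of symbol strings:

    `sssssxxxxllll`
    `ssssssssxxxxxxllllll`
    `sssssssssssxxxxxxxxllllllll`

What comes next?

ssssssssssssssxxxxxxxxxxllllllllll

Term n consists of 3n+2 s's, followed by 2n+2 x's, followed by 2n+2 l's (n = 1, 2, …).
At n = 4 the blocks have lengths 14, 10, 10.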